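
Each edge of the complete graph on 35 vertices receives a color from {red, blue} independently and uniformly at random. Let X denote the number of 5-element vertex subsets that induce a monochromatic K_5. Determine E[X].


Let X = Σ_S X_S over the C(35, 5) = 324632 subsets S of size 5, where X_S = 1 if the K_5 on S is monochromatic.
For a fixed S, the K_5 on S has C(5, 2) = 10 edges. P[all 10 edges red] = (1/2)^10, and likewise for blue, so P[monochromatic] = 2·(1/2)^10 = 2^{1 − 10} = 1/512.
By linearity of expectation: E[X] = C(35, 5) · 2^{1 − 10} = 324632 · 1/512 = 40579/64.
Numerically: E[X] ≈ 634.04688.

E[X] = C(35,5)·2^(1−C(5,2)) = 40579/64 ≈ 634.04688.


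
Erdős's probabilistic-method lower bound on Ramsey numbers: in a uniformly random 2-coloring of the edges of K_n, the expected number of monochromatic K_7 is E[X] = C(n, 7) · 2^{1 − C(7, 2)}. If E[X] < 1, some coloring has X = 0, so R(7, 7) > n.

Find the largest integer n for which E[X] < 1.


We need C(n, 7) · 2^{1 − 21} < 1, i.e. C(n, 7) < 2^{21 − 1} = 1048576.
Check values of n near the boundary:
  n = 24: C(24, 7) = 346104; 346104 < 1048576? YES
  n = 25: C(25, 7) = 480700; 480700 < 1048576? YES
  n = 26: C(26, 7) = 657800; 657800 < 1048576? YES
  n = 27: C(27, 7) = 888030; 888030 < 1048576? YES
  n = 28: C(28, 7) = 1184040; 1184040 < 1048576? NO
  n = 29: C(29, 7) = 1560780; 1560780 < 1048576? NO
The largest n with C(n, 7) < 1048576 is n = 27 (where E[X] = 444015/524288 ≈ 0.84689). Hence R(7, 7) > 27, i.e. R(7, 7) ≥ 28.

Largest n = 27; hence R(7, 7) > 27.


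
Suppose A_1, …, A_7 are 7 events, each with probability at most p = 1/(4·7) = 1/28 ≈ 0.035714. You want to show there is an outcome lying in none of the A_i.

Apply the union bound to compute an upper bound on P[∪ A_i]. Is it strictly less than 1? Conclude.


Union bound: P[∪_{i=1}^{7} A_i] ≤ Σ_i P[A_i] ≤ 7·p = 7·(1/28) = 1/4.
Numerically: 1/4 ≈ 0.250000.
Is 1/4 < 1? YES.
Since P[∪ A_i] ≤ 1/4 < 1, the complement has P[∩ A_i^c] ≥ 1 − 1/4 = 3/4 > 0, so some outcome avoids every A_i.

7·p = 1/4 ≈ 0.250000; existence CERTIFIED by the union bound.


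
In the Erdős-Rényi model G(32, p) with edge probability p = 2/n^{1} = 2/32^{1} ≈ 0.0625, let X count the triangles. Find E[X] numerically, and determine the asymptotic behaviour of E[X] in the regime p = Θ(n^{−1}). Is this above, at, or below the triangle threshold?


Number of potential triangles: C(32, 3) = 4960.
Each occurs with probability p³ ≈ (0.0625)³ ≈ 2.44140625e-04.
By linearity: E[X] = C(32, 3)·p³ ≈ 4960 · 2.44140625e-04 ≈ 1.210938.
Here α = 1, so p = 2/n is exactly at the triangle threshold p ~ 1/n. Asymptotically E[X] → c³/6 = 2³/6 = 4/3 ≈ 1.333333, a bounded constant. In this regime the triangle count is asymptotically Poisson(c³/6).

E[X] ≈ 1.210938; in regime p = Θ(1/n^{1}) E[X] stays bounded (at the triangle threshold p ~ 1/n).


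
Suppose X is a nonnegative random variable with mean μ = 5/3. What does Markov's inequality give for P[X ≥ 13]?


μ = E[X] = 5/3, a = 13.
Markov: P[X ≥ 13] ≤ μ/a = (5/3)/13 = 5/39.
Numerically: ≈ 0.128.
(Since a = 13 > μ = 1.667, the bound 5/39 is < 1 and informative.)

P[X ≥ 13] ≤ 5/39 ≈ 0.128.


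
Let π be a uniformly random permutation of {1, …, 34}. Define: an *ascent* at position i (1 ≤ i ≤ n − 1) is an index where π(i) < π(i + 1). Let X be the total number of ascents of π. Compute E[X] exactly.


Write X = Σ X_I over i = 1, …, 33, with X_I the indicator of one ascent.
There are 33 indicators.
For each fixed i, the pair (π(i), π(i+1)) is a uniformly random ordered pair of distinct values from {1, …, 34}; by symmetry P[π(i) < π(i+1)] = 1/2.
By linearity: E[X] = 33 · (1/2) = (34 − 1) · (1/2) = 33/2 ≈ 16.500.

E[X] = 33/2 = 16.500.


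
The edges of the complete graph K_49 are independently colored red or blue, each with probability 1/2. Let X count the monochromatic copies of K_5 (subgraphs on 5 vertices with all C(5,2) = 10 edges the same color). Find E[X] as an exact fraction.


Let X = Σ_S X_S over the C(49, 5) = 1906884 subsets S of size 5, where X_S = 1 if the K_5 on S is monochromatic.
For a fixed S, the K_5 on S has C(5, 2) = 10 edges. P[all 10 edges red] = (1/2)^10, and likewise for blue, so P[monochromatic] = 2·(1/2)^10 = 2^{1 − 10} = 1/512.
By linearity: E[X] = C(49, 5) · 2^{1 − 10} = 1906884 · 1/512 = 476721/128.
Numerically: E[X] ≈ 3724.3828.

E[X] = C(49,5)·2^(1−C(5,2)) = 476721/128 ≈ 3724.3828.


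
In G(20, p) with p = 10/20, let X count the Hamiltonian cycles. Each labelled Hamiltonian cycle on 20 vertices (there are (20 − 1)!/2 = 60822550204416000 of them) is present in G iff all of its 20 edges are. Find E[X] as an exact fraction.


K_20 has (20 − 1)!/2 = 60822550204416000 labelled Hamiltonian cycles.
For each such Hamiltonian cycle H, let X_H = 1 if all 20 edges of H are present in G. Then P[X_H = 1] = p^{20} = (1/2)^{20} = 1/1048576.
Summing the indicators: E[X] = Σ_H E[X_H] = 60822550204416000 · p^{20} = 60822550204416000 · 1/1048576 = 1856156927625/32.
Numerically: E[X] ≈ 5.8e+10.

E[X] = 60822550204416000 · (1/2)^{20} = 1856156927625/32 ≈ 5.8e+10.


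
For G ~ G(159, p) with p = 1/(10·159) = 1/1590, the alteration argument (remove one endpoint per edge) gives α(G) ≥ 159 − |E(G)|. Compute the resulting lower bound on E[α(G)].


E[|E(G)|] = C(159, 2)·p = 12561 · (1/1590) = 79/10.
E[α(G)] ≥ n − E[|E(G)|] = 159 − 79/10 = 1511/10.
Numerically: ≈ 151.100.
(This is only a lower bound; the true E[α(G)] may be larger.)

E[α(G)] ≥ 1511/10 ≈ 151.100.


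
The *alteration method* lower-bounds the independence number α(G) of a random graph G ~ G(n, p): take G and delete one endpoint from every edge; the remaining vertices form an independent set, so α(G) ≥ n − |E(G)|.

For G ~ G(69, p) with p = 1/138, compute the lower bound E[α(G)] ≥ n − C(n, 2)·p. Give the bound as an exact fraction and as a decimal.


E[|E(G)|] = C(69, 2)·p = 2346 · (1/138) = 17.
E[α(G)] ≥ n − E[|E(G)|] = 69 − 17 = 52.
Numerically: ≈ 52.000.
(This is only a lower bound; the true E[α(G)] may be larger.)

E[α(G)] ≥ 52 ≈ 52.000.


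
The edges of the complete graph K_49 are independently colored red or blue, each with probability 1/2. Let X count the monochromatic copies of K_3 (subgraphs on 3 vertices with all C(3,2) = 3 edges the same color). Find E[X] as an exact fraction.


Let X = Σ_S X_S over the C(49, 3) = 18424 subsets S of size 3, where X_S = 1 if the K_3 on S is monochromatic.
For a fixed S, the K_3 on S has C(3, 2) = 3 edges. P[all 3 edges red] = (1/2)^3, and likewise for blue, so P[monochromatic] = 2·(1/2)^3 = 2^{1 − 3} = 1/4.
Summing: E[X] = C(49, 3) · 2^{1 − 3} = 18424 · 1/4 = 4606.
Numerically: E[X] ≈ 4606.000.

E[X] = C(49,3)·2^(1−C(3,2)) = 4606 ≈ 4606.000.


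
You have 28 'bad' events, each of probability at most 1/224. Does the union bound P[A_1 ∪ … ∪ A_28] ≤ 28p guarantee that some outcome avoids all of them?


Union bound: P[∪_{i=1}^{28} A_i] ≤ Σ_i P[A_i] ≤ 28·p = 28·(1/224) = 1/8.
Numerically: 1/8 ≈ 0.125.
Is 1/8 < 1? YES.
Since P[∪ A_i] ≤ 1/8 < 1, the complement has P[∩ A_i^c] ≥ 1 − 1/8 = 7/8 > 0, so some outcome avoids every A_i.

28·p = 1/8 ≈ 0.125; existence CERTIFIED by the union bound.


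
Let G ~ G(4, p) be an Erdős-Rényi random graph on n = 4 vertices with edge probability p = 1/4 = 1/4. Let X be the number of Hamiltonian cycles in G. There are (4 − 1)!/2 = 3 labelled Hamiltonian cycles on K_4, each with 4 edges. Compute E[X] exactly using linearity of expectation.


K_4 has (4 − 1)!/2 = 3 labelled Hamiltonian cycles.
For each such Hamiltonian cycle H, let X_H = 1 if all 4 edges of H are present in G. Then P[X_H = 1] = p^{4} = (1/4)^{4} = 1/256.
By linearity of expectation: E[X] = Σ_H E[X_H] = 3 · p^{4} = 3 · 1/256 = 3/256.
Numerically: E[X] ≈ 0.0117.

E[X] = 3 · (1/4)^{4} = 3/256 ≈ 0.0117.


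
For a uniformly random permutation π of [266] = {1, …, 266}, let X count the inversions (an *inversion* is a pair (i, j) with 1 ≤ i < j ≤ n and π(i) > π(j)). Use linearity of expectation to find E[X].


Write X = Σ X_I over the C(266, 2) = 35245 pairs i < j, with X_I the indicator of one inversion.
There are 35245 indicators.
For each fixed pair i < j, the values π(i) and π(j) are two distinct elements of {1, …, 266} in uniformly random order; by symmetry P[π(i) > π(j)] = 1/2.
By linearity: E[X] = 35245 · (1/2) = C(266, 2) · (1/2) = 35245/2 = 35245/2 ≈ 17622.5000.

E[X] = 35245/2 = 17622.5000.


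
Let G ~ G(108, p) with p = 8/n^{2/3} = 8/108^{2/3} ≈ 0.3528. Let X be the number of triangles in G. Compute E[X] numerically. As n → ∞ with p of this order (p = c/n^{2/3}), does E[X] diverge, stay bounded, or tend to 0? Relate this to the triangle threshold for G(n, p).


Number of potential triangles: C(108, 3) = 204156.
Each occurs with probability p³ ≈ (0.3528)³ ≈ 4.389575e-02.
By linearity: E[X] = C(108, 3)·p³ ≈ 204156 · 4.389575e-02 ≈ 8961.5802.
Since α = 2/3 < 1, p = c/n^{2/3} ≫ 1/n is above the triangle threshold p ~ 1/n. Asymptotically E[X] ~ (c³/6)·n^{3(1−α)} = (8³/6)·n^{1} → ∞; triangles are abundant w.h.p.

E[X] ≈ 8961.5802; in regime p = Θ(1/n^{2/3}) E[X] diverges (above the triangle threshold p ~ 1/n).


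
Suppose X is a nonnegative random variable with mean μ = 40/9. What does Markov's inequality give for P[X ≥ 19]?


μ = E[X] = 40/9, a = 19.
Markov: P[X ≥ 19] ≤ μ/a = (40/9)/19 = 40/171.
Numerically: ≈ 0.234.
(Since a = 19 > μ = 4.444, the bound 40/171 is < 1 and informative.)

P[X ≥ 19] ≤ 40/171 ≈ 0.234.


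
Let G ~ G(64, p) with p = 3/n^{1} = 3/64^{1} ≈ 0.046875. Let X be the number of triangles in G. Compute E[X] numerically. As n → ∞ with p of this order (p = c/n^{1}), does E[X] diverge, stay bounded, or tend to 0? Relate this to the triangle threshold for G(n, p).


Number of potential triangles: C(64, 3) = 41664.
Each occurs with probability p³ ≈ (0.046875)³ ≈ 1.0299683e-04.
By linearity: E[X] = C(64, 3)·p³ ≈ 41664 · 1.0299683e-04 ≈ 4.29126.
Here α = 1, so p = 3/n is exactly at the triangle threshold p ~ 1/n. Asymptotically E[X] → c³/6 = 3³/6 = 9/2 ≈ 4.50000, a bounded constant. In this regime the triangle count is asymptotically Poisson(c³/6).

E[X] ≈ 4.29126; in regime p = Θ(1/n^{1}) E[X] stays bounded (at the triangle threshold p ~ 1/n).


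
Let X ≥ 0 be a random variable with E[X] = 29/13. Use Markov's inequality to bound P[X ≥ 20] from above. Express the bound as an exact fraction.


μ = E[X] = 29/13, a = 20.
Markov: P[X ≥ 20] ≤ μ/a = (29/13)/20 = 29/260.
Numerically: ≈ 0.11154.
(Since a = 20 > μ = 2.23077, the bound 29/260 is < 1 and informative.)

P[X ≥ 20] ≤ 29/260 ≈ 0.11154.


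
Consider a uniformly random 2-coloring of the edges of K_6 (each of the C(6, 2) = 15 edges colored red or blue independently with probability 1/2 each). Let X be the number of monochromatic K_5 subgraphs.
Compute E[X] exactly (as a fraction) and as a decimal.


Let X = Σ_S X_S over the C(6, 5) = 6 subsets S of size 5, where X_S = 1 if the K_5 on S is monochromatic.
For a fixed S, the K_5 on S has C(5, 2) = 10 edges. P[all 10 edges red] = (1/2)^10, and likewise for blue, so P[monochromatic] = 2·(1/2)^10 = 2^{1 − 10} = 1/512.
By linearity of expectation: E[X] = C(6, 5) · 2^{1 − 10} = 6 · 1/512 = 3/256.
Numerically: E[X] ≈ 0.0117.

E[X] = C(6,5)·2^(1−C(5,2)) = 3/256 ≈ 0.0117.


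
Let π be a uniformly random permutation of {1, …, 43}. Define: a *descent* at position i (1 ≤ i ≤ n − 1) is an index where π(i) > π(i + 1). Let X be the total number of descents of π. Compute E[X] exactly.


Write X = Σ X_I over i = 1, …, 42, with X_I the indicator of one descent.
There are 42 indicators.
For each fixed i, the pair (π(i), π(i+1)) is a uniformly random ordered pair of distinct values from {1, …, 43}; by symmetry P[π(i) > π(i+1)] = 1/2.
By linearity: E[X] = 42 · (1/2) = (43 − 1) · (1/2) = 21 ≈ 21.000000.

E[X] = 21 = 21.000000.


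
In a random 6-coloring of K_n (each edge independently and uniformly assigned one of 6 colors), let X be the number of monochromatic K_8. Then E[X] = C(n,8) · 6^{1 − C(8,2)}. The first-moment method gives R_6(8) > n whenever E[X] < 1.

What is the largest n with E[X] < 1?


We need C(n, 8) · 6^{1 − 28} < 1, i.e. C(n, 8) < 6^{28 − 1} = 1023490369077469249536.
Check values of n near the boundary:
  n = 1592: C(1592, 8) = 1005480414540892933435; 1005480414540892933435 < 1023490369077469249536? YES
  n = 1593: C(1593, 8) = 1010555394551193970323; 1010555394551193970323 < 1023490369077469249536? YES
  n = 1594: C(1594, 8) = 1015652773590544255167; 1015652773590544255167 < 1023490369077469249536? YES
  n = 1595: C(1595, 8) = 1020772636343363633895; 1020772636343363633895 < 1023490369077469249536? YES
  n = 1596: C(1596, 8) = 1025915067760710553965; 1025915067760710553965 < 1023490369077469249536? NO
  n = 1597: C(1597, 8) = 1031080153060953275445; 1031080153060953275445 < 1023490369077469249536? NO
The largest n with C(n, 8) < 1023490369077469249536 is n = 1595 (where E[X] = 113419181815929292655/113721152119718805504 ≈ 0.99734). Hence R_6(8) > 1595, i.e. R_6(8) ≥ 1596.

Largest n = 1595; hence R_6(8) > 1595.


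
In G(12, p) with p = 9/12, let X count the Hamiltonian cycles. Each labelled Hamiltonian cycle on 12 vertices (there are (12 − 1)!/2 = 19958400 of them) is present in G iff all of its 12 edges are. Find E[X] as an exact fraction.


K_12 has (12 − 1)!/2 = 19958400 labelled Hamiltonian cycles.
For each such Hamiltonian cycle H, let X_H = 1 if all 12 edges of H are present in G. Then P[X_H = 1] = p^{12} = (3/4)^{12} = 531441/16777216.
By linearity: E[X] = Σ_H E[X_H] = 19958400 · p^{12} = 19958400 · 531441/16777216 = 82864937925/131072.
Numerically: E[X] ≈ 6.3221e+05.

E[X] = 19958400 · (3/4)^{12} = 82864937925/131072 ≈ 6.3221e+05.


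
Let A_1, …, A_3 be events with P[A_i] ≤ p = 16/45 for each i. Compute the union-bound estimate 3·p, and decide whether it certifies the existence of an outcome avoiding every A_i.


Union bound: P[∪_{i=1}^{3} A_i] ≤ Σ_i P[A_i] ≤ 3·p = 3·(16/45) = 16/15.
Numerically: 16/15 ≈ 1.067.
Is 16/15 < 1? NO.
Since the bound 16/15 is ≥ 1, the union bound is uninformative here; it does NOT by itself certify existence.

3·p = 16/15 ≈ 1.067; existence NOT certified by the union bound.


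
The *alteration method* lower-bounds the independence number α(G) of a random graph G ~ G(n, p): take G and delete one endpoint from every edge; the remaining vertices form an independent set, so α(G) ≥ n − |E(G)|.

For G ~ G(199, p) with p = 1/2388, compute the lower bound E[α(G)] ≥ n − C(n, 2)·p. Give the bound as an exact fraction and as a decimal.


E[|E(G)|] = C(199, 2)·p = 19701 · (1/2388) = 33/4.
E[α(G)] ≥ n − E[|E(G)|] = 199 − 33/4 = 763/4.
Numerically: ≈ 190.750000.
(This is only a lower bound; the true E[α(G)] may be larger.)

E[α(G)] ≥ 763/4 ≈ 190.750000.


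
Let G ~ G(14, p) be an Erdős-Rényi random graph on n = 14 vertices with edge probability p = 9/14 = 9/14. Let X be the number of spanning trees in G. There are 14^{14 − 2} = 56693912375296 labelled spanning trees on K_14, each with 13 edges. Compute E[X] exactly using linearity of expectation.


K_14 has 14^{14 − 2} = 56693912375296 labelled spanning trees.
For each such spanning tree H, let X_H = 1 if all 13 edges of H are present in G. Then P[X_H = 1] = p^{13} = (9/14)^{13} = 2541865828329/793714773254144.
By linearity of expectation: E[X] = Σ_H E[X_H] = 56693912375296 · p^{13} = 56693912375296 · 2541865828329/793714773254144 = 2541865828329/14.
Numerically: E[X] ≈ 1.81562e+11.

E[X] = 56693912375296 · (9/14)^{13} = 2541865828329/14 ≈ 1.81562e+11.


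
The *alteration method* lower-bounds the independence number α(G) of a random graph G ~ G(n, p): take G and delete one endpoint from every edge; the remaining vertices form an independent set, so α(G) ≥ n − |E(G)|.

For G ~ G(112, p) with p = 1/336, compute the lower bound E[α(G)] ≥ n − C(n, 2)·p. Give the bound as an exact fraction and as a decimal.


E[|E(G)|] = C(112, 2)·p = 6216 · (1/336) = 37/2.
E[α(G)] ≥ n − E[|E(G)|] = 112 − 37/2 = 187/2.
Numerically: ≈ 93.50000.
(This is only a lower bound; the true E[α(G)] may be larger.)

E[α(G)] ≥ 187/2 ≈ 93.50000.


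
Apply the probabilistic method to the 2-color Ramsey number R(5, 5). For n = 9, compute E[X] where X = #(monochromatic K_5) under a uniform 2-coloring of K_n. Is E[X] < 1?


E[X] = C(9, 5) · 2^{1 − 10} = 126 · 2^{−9} = 126/512.
As a reduced fraction: E[X] = 63/256 ≈ 0.24609.
Is E[X] < 1? YES.
Since E[X] < 1, there exists a 2-coloring of K_{9} with no monochromatic K_5; hence R(5, 5) > 9.

E[X] = 63/256 ≈ 0.24609; E[X] < 1, so R(5, 5) > 9.


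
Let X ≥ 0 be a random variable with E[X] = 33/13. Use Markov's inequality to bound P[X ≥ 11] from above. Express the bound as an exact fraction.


μ = E[X] = 33/13, a = 11.
Markov: P[X ≥ 11] ≤ μ/a = (33/13)/11 = 3/13.
Numerically: ≈ 0.230769.
(Since a = 11 > μ = 2.538462, the bound 3/13 is < 1 and informative.)

P[X ≥ 11] ≤ 3/13 ≈ 0.230769.


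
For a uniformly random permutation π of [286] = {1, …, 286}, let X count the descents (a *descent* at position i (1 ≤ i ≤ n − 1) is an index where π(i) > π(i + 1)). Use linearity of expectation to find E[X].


Write X = Σ X_I over i = 1, …, 285, with X_I the indicator of one descent.
There are 285 indicators.
For each fixed i, the pair (π(i), π(i+1)) is a uniformly random ordered pair of distinct values from {1, …, 286}; by symmetry P[π(i) > π(i+1)] = 1/2.
By linearity: E[X] = 285 · (1/2) = (286 − 1) · (1/2) = 285/2 ≈ 142.500000.

E[X] = 285/2 = 142.500000.


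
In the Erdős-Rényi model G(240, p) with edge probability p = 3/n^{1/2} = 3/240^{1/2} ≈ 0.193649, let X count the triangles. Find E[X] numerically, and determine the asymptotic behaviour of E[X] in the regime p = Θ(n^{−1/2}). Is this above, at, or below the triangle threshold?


Number of potential triangles: C(240, 3) = 2275280.
Each occurs with probability p³ ≈ (0.193649)³ ≈ 7.26184377e-03.
By linearity: E[X] = C(240, 3)·p³ ≈ 2275280 · 7.26184377e-03 ≈ 16522.727902.
Since α = 1/2 < 1, p = c/n^{1/2} ≫ 1/n is above the triangle threshold p ~ 1/n. Asymptotically E[X] ~ (c³/6)·n^{3(1−α)} = (3³/6)·n^{1.5} → ∞; triangles are abundant w.h.p.

E[X] ≈ 16522.727902; in regime p = Θ(1/n^{1/2}) E[X] diverges (above the triangle threshold p ~ 1/n).


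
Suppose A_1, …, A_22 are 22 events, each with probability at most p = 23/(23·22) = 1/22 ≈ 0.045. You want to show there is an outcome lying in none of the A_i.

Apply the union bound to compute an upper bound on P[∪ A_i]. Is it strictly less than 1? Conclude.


Union bound: P[∪_{i=1}^{22} A_i] ≤ Σ_i P[A_i] ≤ 22·p = 22·(1/22) = 1.
Numerically: 1 ≈ 1.000.
Is 1 < 1? NO.
Since the bound 1 is ≥ 1, the union bound is uninformative here; it does NOT by itself certify existence.

22·p = 1 ≈ 1.000; existence NOT certified by the union bound.


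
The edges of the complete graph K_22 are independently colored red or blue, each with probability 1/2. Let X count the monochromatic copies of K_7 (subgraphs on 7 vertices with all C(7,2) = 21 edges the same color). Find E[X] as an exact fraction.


Let X = Σ_S X_S over the C(22, 7) = 170544 subsets S of size 7, where X_S = 1 if the K_7 on S is monochromatic.
For a fixed S, the K_7 on S has C(7, 2) = 21 edges. P[all 21 edges red] = (1/2)^21, and likewise for blue, so P[monochromatic] = 2·(1/2)^21 = 2^{1 − 21} = 1/1048576.
By linearity of expectation: E[X] = C(22, 7) · 2^{1 − 21} = 170544 · 1/1048576 = 10659/65536.
Numerically: E[X] ≈ 0.1626.

E[X] = C(22,7)·2^(1−C(7,2)) = 10659/65536 ≈ 0.1626.


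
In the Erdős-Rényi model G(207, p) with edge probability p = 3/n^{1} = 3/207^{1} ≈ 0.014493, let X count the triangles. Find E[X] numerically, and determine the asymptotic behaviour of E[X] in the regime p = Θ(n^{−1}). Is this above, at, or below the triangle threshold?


Number of potential triangles: C(207, 3) = 1456935.
Each occurs with probability p³ ≈ (0.014493)³ ≈ 3.0440566e-06.
By linearity: E[X] = C(207, 3)·p³ ≈ 1456935 · 3.0440566e-06 ≈ 4.43499.
Here α = 1, so p = 3/n is exactly at the triangle threshold p ~ 1/n. Asymptotically E[X] → c³/6 = 3³/6 = 9/2 ≈ 4.50000, a bounded constant. In this regime the triangle count is asymptotically Poisson(c³/6).

E[X] ≈ 4.43499; in regime p = Θ(1/n^{1}) E[X] stays bounded (at the triangle threshold p ~ 1/n).


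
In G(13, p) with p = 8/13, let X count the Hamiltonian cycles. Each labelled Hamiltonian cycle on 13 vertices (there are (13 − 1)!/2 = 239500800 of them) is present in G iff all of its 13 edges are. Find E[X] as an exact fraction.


K_13 has (13 − 1)!/2 = 239500800 labelled Hamiltonian cycles.
For each such Hamiltonian cycle H, let X_H = 1 if all 13 edges of H are present in G. Then P[X_H = 1] = p^{13} = (8/13)^{13} = 549755813888/302875106592253.
Summing the indicators: E[X] = Σ_H E[X_H] = 239500800 · p^{13} = 239500800 · 549755813888/302875106592253 = 131666957230827110400/302875106592253.
Numerically: E[X] ≈ 4.3472e+05.

E[X] = 239500800 · (8/13)^{13} = 131666957230827110400/302875106592253 ≈ 4.3472e+05.


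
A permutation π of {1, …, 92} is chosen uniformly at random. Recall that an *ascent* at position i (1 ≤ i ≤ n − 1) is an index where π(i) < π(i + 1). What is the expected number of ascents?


Write X = Σ X_I over i = 1, …, 91, with X_I the indicator of one ascent.
There are 91 indicators.
For each fixed i, the pair (π(i), π(i+1)) is a uniformly random ordered pair of distinct values from {1, …, 92}; by symmetry P[π(i) < π(i+1)] = 1/2.
By linearity: E[X] = 91 · (1/2) = (92 − 1) · (1/2) = 91/2 ≈ 45.500000.

E[X] = 91/2 = 45.500000.


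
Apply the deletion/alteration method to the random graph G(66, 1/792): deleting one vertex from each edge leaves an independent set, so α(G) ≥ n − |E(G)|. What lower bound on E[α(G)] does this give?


E[|E(G)|] = C(66, 2)·p = 2145 · (1/792) = 65/24.
E[α(G)] ≥ n − E[|E(G)|] = 66 − 65/24 = 1519/24.
Numerically: ≈ 63.29167.
(This is only a lower bound; the true E[α(G)] may be larger.)

E[α(G)] ≥ 1519/24 ≈ 63.29167.


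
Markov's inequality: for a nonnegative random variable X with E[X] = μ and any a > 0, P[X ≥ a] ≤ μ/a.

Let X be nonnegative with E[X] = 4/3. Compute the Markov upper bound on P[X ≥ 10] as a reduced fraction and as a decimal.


μ = E[X] = 4/3, a = 10.
Markov: P[X ≥ 10] ≤ μ/a = (4/3)/10 = 2/15.
Numerically: ≈ 0.133333.
(Since a = 10 > μ = 1.333333, the bound 2/15 is < 1 and informative.)

P[X ≥ 10] ≤ 2/15 ≈ 0.133333.


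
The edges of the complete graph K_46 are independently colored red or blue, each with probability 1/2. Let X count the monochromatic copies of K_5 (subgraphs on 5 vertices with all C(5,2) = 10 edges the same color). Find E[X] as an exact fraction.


Let X = Σ_S X_S over the C(46, 5) = 1370754 subsets S of size 5, where X_S = 1 if the K_5 on S is monochromatic.
For a fixed S, the K_5 on S has C(5, 2) = 10 edges. P[all 10 edges red] = (1/2)^10, and likewise for blue, so P[monochromatic] = 2·(1/2)^10 = 2^{1 − 10} = 1/512.
Summing: E[X] = C(46, 5) · 2^{1 − 10} = 1370754 · 1/512 = 685377/256.
Numerically: E[X] ≈ 2677.254.

E[X] = C(46,5)·2^(1−C(5,2)) = 685377/256 ≈ 2677.254.


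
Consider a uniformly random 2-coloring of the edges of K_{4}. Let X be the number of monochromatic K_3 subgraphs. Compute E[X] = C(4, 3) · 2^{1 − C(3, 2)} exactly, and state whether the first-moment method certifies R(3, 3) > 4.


E[X] = C(4, 3) · 2^{1 − 3} = 4 · 2^{−2} = 4/4.
As a reduced fraction: E[X] = 1 ≈ 1.0000000.
Is E[X] < 1? NO.
Since E[X] ≥ 1, the first-moment bound is inconclusive at n = 4; it does NOT by itself certify R(3, 3) > 4.

E[X] = 1 ≈ 1.0000000; E[X] ≥ 1; first-moment method inconclusive here.


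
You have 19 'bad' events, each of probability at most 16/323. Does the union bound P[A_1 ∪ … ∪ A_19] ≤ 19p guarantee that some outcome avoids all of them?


Union bound: P[∪_{i=1}^{19} A_i] ≤ Σ_i P[A_i] ≤ 19·p = 19·(16/323) = 16/17.
Numerically: 16/17 ≈ 0.941176.
Is 16/17 < 1? YES.
Since P[∪ A_i] ≤ 16/17 < 1, the complement has P[∩ A_i^c] ≥ 1 − 16/17 = 1/17 > 0, so some outcome avoids every A_i.

19·p = 16/17 ≈ 0.941176; existence CERTIFIED by the union bound.


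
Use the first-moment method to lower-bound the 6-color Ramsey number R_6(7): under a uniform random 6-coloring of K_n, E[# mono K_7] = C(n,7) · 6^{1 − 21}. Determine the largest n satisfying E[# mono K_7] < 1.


We need C(n, 7) · 6^{1 − 21} < 1, i.e. C(n, 7) < 6^{21 − 1} = 3656158440062976.
Check values of n near the boundary:
  n = 563: C(563, 7) = 3426622515769596; 3426622515769596 < 3656158440062976? YES
  n = 564: C(564, 7) = 3469685994423792; 3469685994423792 < 3656158440062976? YES
  n = 565: C(565, 7) = 3513212521235560; 3513212521235560 < 3656158440062976? YES
  n = 566: C(566, 7) = 3557206237959440; 3557206237959440 < 3656158440062976? YES
  n = 567: C(567, 7) = 3601671315933933; 3601671315933933 < 3656158440062976? YES
  n = 568: C(568, 7) = 3646611956239704; 3646611956239704 < 3656158440062976? YES
  n = 569: C(569, 7) = 3692032389858348; 3692032389858348 < 3656158440062976? NO
  n = 570: C(570, 7) = 3737936877831720; 3737936877831720 < 3656158440062976? NO
  n = 571: C(571, 7) = 3784329711421830; 3784329711421830 < 3656158440062976? NO
The largest n with C(n, 7) < 3656158440062976 is n = 568 (where E[X] = 16882462760369/16926659444736 ≈ 0.9974). Hence R_6(7) > 568, i.e. R_6(7) ≥ 569.

Largest n = 568; hence R_6(7) > 568.


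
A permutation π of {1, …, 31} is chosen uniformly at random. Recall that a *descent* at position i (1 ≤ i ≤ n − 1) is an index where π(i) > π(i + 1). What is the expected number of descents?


Write X = Σ X_I over i = 1, …, 30, with X_I the indicator of one descent.
There are 30 indicators.
For each fixed i, the pair (π(i), π(i+1)) is a uniformly random ordered pair of distinct values from {1, …, 31}; by symmetry P[π(i) > π(i+1)] = 1/2.
By linearity: E[X] = 30 · (1/2) = (31 − 1) · (1/2) = 15 ≈ 15.0000.

E[X] = 15 = 15.0000.


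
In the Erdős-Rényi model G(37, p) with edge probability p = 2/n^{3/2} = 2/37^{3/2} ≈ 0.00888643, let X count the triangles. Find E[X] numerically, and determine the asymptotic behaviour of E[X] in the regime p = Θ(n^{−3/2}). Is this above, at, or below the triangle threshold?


Number of potential triangles: C(37, 3) = 7770.
Each occurs with probability p³ ≈ (0.00888643)³ ≈ 7.01749689e-07.
By linearity: E[X] = C(37, 3)·p³ ≈ 7770 · 7.01749689e-07 ≈ 0.005453.
Since α = 3/2 > 1, p = c/n^{3/2} = o(1/n) is below the triangle threshold p ~ 1/n. Asymptotically E[X] ~ (c³/6)·n^{3(1−α)} = (2³/6)·n^{-1.5} → 0, so by Markov's inequality G has no triangles w.h.p.

E[X] ≈ 0.005453; in regime p = Θ(1/n^{3/2}) E[X] tends to 0 (below the triangle threshold p ~ 1/n).


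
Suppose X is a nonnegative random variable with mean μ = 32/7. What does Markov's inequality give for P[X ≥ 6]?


μ = E[X] = 32/7, a = 6.
Markov: P[X ≥ 6] ≤ μ/a = (32/7)/6 = 16/21.
Numerically: ≈ 0.761905.
(Since a = 6 > μ = 4.571429, the bound 16/21 is < 1 and informative.)

P[X ≥ 6] ≤ 16/21 ≈ 0.761905.


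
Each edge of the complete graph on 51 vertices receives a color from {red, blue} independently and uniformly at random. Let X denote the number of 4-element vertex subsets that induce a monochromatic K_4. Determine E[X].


Let X = Σ_S X_S over the C(51, 4) = 249900 subsets S of size 4, where X_S = 1 if the K_4 on S is monochromatic.
For a fixed S, the K_4 on S has C(4, 2) = 6 edges. P[all 6 edges red] = (1/2)^6, and likewise for blue, so P[monochromatic] = 2·(1/2)^6 = 2^{1 − 6} = 1/32.
Summing: E[X] = C(51, 4) · 2^{1 − 6} = 249900 · 1/32 = 62475/8.
Numerically: E[X] ≈ 7809.3750.

E[X] = C(51,4)·2^(1−C(4,2)) = 62475/8 ≈ 7809.3750.


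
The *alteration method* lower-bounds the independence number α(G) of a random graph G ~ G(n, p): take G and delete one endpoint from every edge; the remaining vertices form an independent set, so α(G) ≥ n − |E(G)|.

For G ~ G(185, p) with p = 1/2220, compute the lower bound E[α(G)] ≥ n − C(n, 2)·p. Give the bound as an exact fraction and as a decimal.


E[|E(G)|] = C(185, 2)·p = 17020 · (1/2220) = 23/3.
E[α(G)] ≥ n − E[|E(G)|] = 185 − 23/3 = 532/3.
Numerically: ≈ 177.33333.
(This is only a lower bound; the true E[α(G)] may be larger.)

E[α(G)] ≥ 532/3 ≈ 177.33333.


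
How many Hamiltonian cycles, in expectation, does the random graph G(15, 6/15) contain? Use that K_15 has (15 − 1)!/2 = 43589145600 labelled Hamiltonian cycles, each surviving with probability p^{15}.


K_15 has (15 − 1)!/2 = 43589145600 labelled Hamiltonian cycles.
For each such Hamiltonian cycle H, let X_H = 1 if all 15 edges of H are present in G. Then P[X_H = 1] = p^{15} = (2/5)^{15} = 32768/30517578125.
Summing the indicators: E[X] = Σ_H E[X_H] = 43589145600 · p^{15} = 43589145600 · 32768/30517578125 = 57133164920832/1220703125.
Numerically: E[X] ≈ 4.68e+04.

E[X] = 43589145600 · (2/5)^{15} = 57133164920832/1220703125 ≈ 4.68e+04.


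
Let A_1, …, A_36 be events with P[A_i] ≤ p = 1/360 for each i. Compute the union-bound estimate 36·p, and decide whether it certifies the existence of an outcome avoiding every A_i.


Union bound: P[∪_{i=1}^{36} A_i] ≤ Σ_i P[A_i] ≤ 36·p = 36·(1/360) = 1/10.
Numerically: 1/10 ≈ 0.1000000.
Is 1/10 < 1? YES.
Since P[∪ A_i] ≤ 1/10 < 1, the complement has P[∩ A_i^c] ≥ 1 − 1/10 = 9/10 > 0, so some outcome avoids every A_i.

36·p = 1/10 ≈ 0.1000000; existence CERTIFIED by the union bound.


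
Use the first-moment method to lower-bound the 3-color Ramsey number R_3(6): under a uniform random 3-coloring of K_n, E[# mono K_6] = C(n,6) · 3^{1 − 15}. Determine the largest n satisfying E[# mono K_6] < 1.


We need C(n, 6) · 3^{1 − 15} < 1, i.e. C(n, 6) < 3^{15 − 1} = 4782969.
Check values of n near the boundary:
  n = 36: C(36, 6) = 1947792; 1947792 < 4782969? YES
  n = 37: C(37, 6) = 2324784; 2324784 < 4782969? YES
  n = 38: C(38, 6) = 2760681; 2760681 < 4782969? YES
  n = 39: C(39, 6) = 3262623; 3262623 < 4782969? YES
  n = 40: C(40, 6) = 3838380; 3838380 < 4782969? YES
  n = 41: C(41, 6) = 4496388; 4496388 < 4782969? YES
  n = 42: C(42, 6) = 5245786; 5245786 < 4782969? NO
The largest n with C(n, 6) < 4782969 is n = 41 (where E[X] = 1498796/1594323 ≈ 0.940). Hence R_3(6) > 41, i.e. R_3(6) ≥ 42.

Largest n = 41; hence R_3(6) > 41.


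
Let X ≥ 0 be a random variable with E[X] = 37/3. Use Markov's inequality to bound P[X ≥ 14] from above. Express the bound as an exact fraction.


μ = E[X] = 37/3, a = 14.
Markov: P[X ≥ 14] ≤ μ/a = (37/3)/14 = 37/42.
Numerically: ≈ 0.880952.
(Since a = 14 > μ = 12.333333, the bound 37/42 is < 1 and informative.)

P[X ≥ 14] ≤ 37/42 ≈ 0.880952.


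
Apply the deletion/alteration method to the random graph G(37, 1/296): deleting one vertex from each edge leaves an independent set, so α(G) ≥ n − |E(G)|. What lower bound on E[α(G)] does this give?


E[|E(G)|] = C(37, 2)·p = 666 · (1/296) = 9/4.
E[α(G)] ≥ n − E[|E(G)|] = 37 − 9/4 = 139/4.
Numerically: ≈ 34.750.
(This is only a lower bound; the true E[α(G)] may be larger.)

E[α(G)] ≥ 139/4 ≈ 34.750.


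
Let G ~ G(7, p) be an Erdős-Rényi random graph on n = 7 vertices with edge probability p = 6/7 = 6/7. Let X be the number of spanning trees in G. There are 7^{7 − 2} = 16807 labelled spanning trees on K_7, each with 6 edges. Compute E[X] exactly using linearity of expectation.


K_7 has 7^{7 − 2} = 16807 labelled spanning trees.
For each such spanning tree H, let X_H = 1 if all 6 edges of H are present in G. Then P[X_H = 1] = p^{6} = (6/7)^{6} = 46656/117649.
By linearity of expectation: E[X] = Σ_H E[X_H] = 16807 · p^{6} = 16807 · 46656/117649 = 46656/7.
Numerically: E[X] ≈ 6665.1.

E[X] = 16807 · (6/7)^{6} = 46656/7 ≈ 6665.1.


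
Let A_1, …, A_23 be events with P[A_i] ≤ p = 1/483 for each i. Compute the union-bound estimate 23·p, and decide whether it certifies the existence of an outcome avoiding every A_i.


Union bound: P[∪_{i=1}^{23} A_i] ≤ Σ_i P[A_i] ≤ 23·p = 23·(1/483) = 1/21.
Numerically: 1/21 ≈ 0.0476.
Is 1/21 < 1? YES.
Since P[∪ A_i] ≤ 1/21 < 1, the complement has P[∩ A_i^c] ≥ 1 − 1/21 = 20/21 > 0, so some outcome avoids every A_i.

23·p = 1/21 ≈ 0.0476; existence CERTIFIED by the union bound.


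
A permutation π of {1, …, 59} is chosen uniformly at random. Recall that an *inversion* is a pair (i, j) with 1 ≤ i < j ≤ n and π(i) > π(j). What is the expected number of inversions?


Write X = Σ X_I over the C(59, 2) = 1711 pairs i < j, with X_I the indicator of one inversion.
There are 1711 indicators.
For each fixed pair i < j, the values π(i) and π(j) are two distinct elements of {1, …, 59} in uniformly random order; by symmetry P[π(i) > π(j)] = 1/2.
By linearity: E[X] = 1711 · (1/2) = C(59, 2) · (1/2) = 1711/2 = 1711/2 ≈ 855.500.

E[X] = 1711/2 = 855.500.


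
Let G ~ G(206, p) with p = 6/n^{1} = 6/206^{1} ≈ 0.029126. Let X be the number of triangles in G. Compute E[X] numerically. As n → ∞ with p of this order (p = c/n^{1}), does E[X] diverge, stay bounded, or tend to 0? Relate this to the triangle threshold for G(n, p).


Number of potential triangles: C(206, 3) = 1435820.
Each occurs with probability p³ ≈ (0.029126)³ ≈ 2.4708825e-05.
By linearity: E[X] = C(206, 3)·p³ ≈ 1435820 · 2.4708825e-05 ≈ 35.47742.
Here α = 1, so p = 6/n is exactly at the triangle threshold p ~ 1/n. Asymptotically E[X] → c³/6 = 6³/6 = 36 ≈ 36.00000, a bounded constant. In this regime the triangle count is asymptotically Poisson(c³/6).

E[X] ≈ 35.47742; in regime p = Θ(1/n^{1}) E[X] stays bounded (at the triangle threshold p ~ 1/n).


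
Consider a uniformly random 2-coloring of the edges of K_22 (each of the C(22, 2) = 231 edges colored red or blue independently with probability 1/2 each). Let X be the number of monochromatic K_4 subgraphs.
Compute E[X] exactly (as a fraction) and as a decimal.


Let X = Σ_S X_S over the C(22, 4) = 7315 subsets S of size 4, where X_S = 1 if the K_4 on S is monochromatic.
For a fixed S, the K_4 on S has C(4, 2) = 6 edges. P[all 6 edges red] = (1/2)^6, and likewise for blue, so P[monochromatic] = 2·(1/2)^6 = 2^{1 − 6} = 1/32.
By linearity: E[X] = C(22, 4) · 2^{1 − 6} = 7315 · 1/32 = 7315/32.
Numerically: E[X] ≈ 228.594.

E[X] = C(22,4)·2^(1−C(4,2)) = 7315/32 ≈ 228.594.


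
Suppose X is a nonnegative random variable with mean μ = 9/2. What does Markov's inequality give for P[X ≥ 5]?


μ = E[X] = 9/2, a = 5.
Markov: P[X ≥ 5] ≤ μ/a = (9/2)/5 = 9/10.
Numerically: ≈ 0.90000.
(Since a = 5 > μ = 4.50000, the bound 9/10 is < 1 and informative.)

P[X ≥ 5] ≤ 9/10 ≈ 0.90000.


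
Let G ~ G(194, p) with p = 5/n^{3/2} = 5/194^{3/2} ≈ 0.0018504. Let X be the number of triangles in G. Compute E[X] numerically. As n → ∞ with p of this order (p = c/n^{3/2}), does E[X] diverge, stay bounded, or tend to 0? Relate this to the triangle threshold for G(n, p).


Number of potential triangles: C(194, 3) = 1198144.
Each occurs with probability p³ ≈ (0.0018504)³ ≈ 6.3358112e-09.
By linearity: E[X] = C(194, 3)·p³ ≈ 1198144 · 6.3358112e-09 ≈ 0.00759.
Since α = 3/2 > 1, p = c/n^{3/2} = o(1/n) is below the triangle threshold p ~ 1/n. Asymptotically E[X] ~ (c³/6)·n^{3(1−α)} = (5³/6)·n^{-1.5} → 0, so by Markov's inequality G has no triangles w.h.p.

E[X] ≈ 0.00759; in regime p = Θ(1/n^{3/2}) E[X] tends to 0 (below the triangle threshold p ~ 1/n).


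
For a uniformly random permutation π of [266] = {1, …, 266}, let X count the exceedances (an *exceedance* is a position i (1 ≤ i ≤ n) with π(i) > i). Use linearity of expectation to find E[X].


Write X = Σ_{i=1}^{266} X_i, where X_i = 1_{π(i) > i}.
For each fixed i, π(i) is uniform over {1, …, 266} (marginal of a uniform permutation), so P[π(i) > i] = (n − i)/n. Summing: Σ_{i=1}^{266} (n − i)/n = (0 + 1 + … + 265)/266 = 266(266 − 1)/(2·266) = (266 − 1)/2.
Hence E[X] = Σ_{i=1}^{266} (266 − i)/266 = 265/2 ≈ 132.50000.

E[X] = 265/2 = 132.50000.


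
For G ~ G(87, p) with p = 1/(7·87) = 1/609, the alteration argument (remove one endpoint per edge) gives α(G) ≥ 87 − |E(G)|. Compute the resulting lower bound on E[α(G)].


E[|E(G)|] = C(87, 2)·p = 3741 · (1/609) = 43/7.
E[α(G)] ≥ n − E[|E(G)|] = 87 − 43/7 = 566/7.
Numerically: ≈ 80.857.
(This is only a lower bound; the true E[α(G)] may be larger.)

E[α(G)] ≥ 566/7 ≈ 80.857.


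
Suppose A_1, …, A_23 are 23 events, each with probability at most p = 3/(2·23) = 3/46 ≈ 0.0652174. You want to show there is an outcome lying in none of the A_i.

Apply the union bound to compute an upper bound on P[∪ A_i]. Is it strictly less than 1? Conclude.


Union bound: P[∪_{i=1}^{23} A_i] ≤ Σ_i P[A_i] ≤ 23·p = 23·(3/46) = 3/2.
Numerically: 3/2 ≈ 1.5000000.
Is 3/2 < 1? NO.
Since the bound 3/2 is ≥ 1, the union bound is uninformative here; it does NOT by itself certify existence.

23·p = 3/2 ≈ 1.5000000; existence NOT certified by the union bound.


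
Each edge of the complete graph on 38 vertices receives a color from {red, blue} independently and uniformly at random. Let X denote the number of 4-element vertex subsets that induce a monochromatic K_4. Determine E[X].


Let X = Σ_S X_S over the C(38, 4) = 73815 subsets S of size 4, where X_S = 1 if the K_4 on S is monochromatic.
For a fixed S, the K_4 on S has C(4, 2) = 6 edges. P[all 6 edges red] = (1/2)^6, and likewise for blue, so P[monochromatic] = 2·(1/2)^6 = 2^{1 − 6} = 1/32.
By linearity of expectation: E[X] = C(38, 4) · 2^{1 − 6} = 73815 · 1/32 = 73815/32.
Numerically: E[X] ≈ 2306.719.

E[X] = C(38,4)·2^(1−C(4,2)) = 73815/32 ≈ 2306.719.


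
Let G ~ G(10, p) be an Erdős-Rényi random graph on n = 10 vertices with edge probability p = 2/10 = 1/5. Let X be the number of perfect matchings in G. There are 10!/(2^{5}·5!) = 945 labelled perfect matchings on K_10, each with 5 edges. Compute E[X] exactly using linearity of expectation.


K_10 has 10!/(2^{5}·5!) = 945 labelled perfect matchings.
For each such perfect matching H, let X_H = 1 if all 5 edges of H are present in G. Then P[X_H = 1] = p^{5} = (1/5)^{5} = 1/3125.
Summing the indicators: E[X] = Σ_H E[X_H] = 945 · p^{5} = 945 · 1/3125 = 189/625.
Numerically: E[X] ≈ 0.3024.

E[X] = 945 · (1/5)^{5} = 189/625 ≈ 0.3024.


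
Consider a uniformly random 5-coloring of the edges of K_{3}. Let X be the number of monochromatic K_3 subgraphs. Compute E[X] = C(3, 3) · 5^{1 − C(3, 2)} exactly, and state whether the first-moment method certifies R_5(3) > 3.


E[X] = C(3, 3) · 5^{1 − 3} = 1 · 5^{−2} = 1/25.
As a reduced fraction: E[X] = 1/25 ≈ 0.040.
Is E[X] < 1? YES.
Since E[X] < 1, there exists a 5-coloring of K_{3} with no monochromatic K_3; hence R_5(3) > 3.

E[X] = 1/25 ≈ 0.040; E[X] < 1, so R_5(3) > 3.


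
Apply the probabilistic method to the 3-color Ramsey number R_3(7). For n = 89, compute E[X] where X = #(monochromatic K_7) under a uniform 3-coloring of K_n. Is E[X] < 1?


E[X] = C(89, 7) · 3^{1 − 21} = 6890268572 · 3^{−20} = 6890268572/3486784401.
As a reduced fraction: E[X] = 6890268572/3486784401 ≈ 1.97611.
Is E[X] < 1? NO.
Since E[X] ≥ 1, the first-moment bound is inconclusive at n = 89; it does NOT by itself certify R_3(7) > 89.

E[X] = 6890268572/3486784401 ≈ 1.97611; E[X] ≥ 1; first-moment method inconclusive here.
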